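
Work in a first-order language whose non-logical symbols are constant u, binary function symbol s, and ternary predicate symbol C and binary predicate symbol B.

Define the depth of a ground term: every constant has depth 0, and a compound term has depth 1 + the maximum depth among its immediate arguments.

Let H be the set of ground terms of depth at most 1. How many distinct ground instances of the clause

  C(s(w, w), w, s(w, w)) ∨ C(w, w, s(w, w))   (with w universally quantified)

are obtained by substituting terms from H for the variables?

Ground terms of depth ≤ 1:
  Write N_k for the number of ground terms of depth ≤ k. A term of depth ≤ k is either a constant or a function symbol applied to arguments of depth ≤ k−1, so N_k = 1 + N_{k-1}^2.
  N_0 = 1
  N_1 = 1 + 1^2 = 2
  Explicitly: u, s(u, u).
So there are 2 ground terms available for substitution.
The clause has 1 distinct variable (w), which appears in the body. In the free term algebra distinct substitutions yield syntactically distinct ground instances.
Number of ground instances = 2.

2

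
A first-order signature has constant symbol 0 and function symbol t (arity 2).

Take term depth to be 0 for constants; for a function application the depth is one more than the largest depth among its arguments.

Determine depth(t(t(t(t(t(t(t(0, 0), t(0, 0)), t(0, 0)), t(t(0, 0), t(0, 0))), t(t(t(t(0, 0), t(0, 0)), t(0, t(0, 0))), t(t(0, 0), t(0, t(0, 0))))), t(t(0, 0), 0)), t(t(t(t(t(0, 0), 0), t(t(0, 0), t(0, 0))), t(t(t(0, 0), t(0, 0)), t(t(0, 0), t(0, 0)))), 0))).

depth(t(0, 0)) = 1 + max(0, 0) = 1
depth(t(t(0, 0), t(0, 0))) = 1 + max(1, 1) = 2
depth(t(t(t(0, 0), t(0, 0)), t(0, 0))) = 1 + max(2, 1) = 3
depth(t(t(t(t(0, 0), t(0, 0)), t(0, 0)), t(t(0, 0), t(0, 0)))) = 1 + max(3, 2) = 4
depth(t(0, t(0, 0))) = 1 + max(0, 1) = 2
depth(t(t(t(0, 0), t(0, 0)), t(0, t(0, 0)))) = 1 + max(2, 2) = 3
depth(t(t(0, 0), t(0, t(0, 0)))) = 1 + max(1, 2) = 3
depth(t(t(t(t(0, 0), t(0, 0)), t(0, t(0, 0))), t(t(0, 0), t(0, t(0, 0))))) = 1 + max(3, 3) = 4
depth(t(t(t(t(t(0, 0), t(0, 0)), t(0, 0)), t(t(0, 0), t(0, 0))), t(t(t(t(0, 0), t(0, 0)), t(0, t(0, 0))), t(t(0, 0), t(0, t(0, 0)))))) = 1 + max(4, 4) = 5
depth(t(t(0, 0), 0)) = 1 + max(1, 0) = 2
depth(t(t(t(t(t(t(0, 0), t(0, 0)), t(0, 0)), t(t(0, 0), t(0, 0))), t(t(t(t(0, 0), t(0, 0)), t(0, t(0, 0))), t(t(0, 0), t(0, t(0, 0))))), t(t(0, 0), 0))) = 1 + max(5, 2) = 6
depth(t(t(t(0, 0), 0), t(t(0, 0), t(0, 0)))) = 1 + max(2, 2) = 3
depth(t(t(t(0, 0), t(0, 0)), t(t(0, 0), t(0, 0)))) = 1 + max(2, 2) = 3
depth(t(t(t(t(0, 0), 0), t(t(0, 0), t(0, 0))), t(t(t(0, 0), t(0, 0)), t(t(0, 0), t(0, 0))))) = 1 + max(3, 3) = 4
depth(t(t(t(t(t(0, 0), 0), t(t(0, 0), t(0, 0))), t(t(t(0, 0), t(0, 0)), t(t(0, 0), t(0, 0)))), 0)) = 1 + max(4, 0) = 5
depth(t(t(t(t(t(t(t(0, 0), t(0, 0)), t(0, 0)), t(t(0, 0), t(0, 0))), t(t(t(t(0, 0), t(0, 0)), t(0, t(0, 0))), t(t(0, 0), t(0, t(0, 0))))), t(t(0, 0), 0)), t(t(t(t(t(0, 0), 0), t(t(0, 0), t(0, 0))), t(t(t(0, 0), t(0, 0)), t(t(0, 0), t(0, 0)))), 0))) = 1 + max(6, 5) = 7

7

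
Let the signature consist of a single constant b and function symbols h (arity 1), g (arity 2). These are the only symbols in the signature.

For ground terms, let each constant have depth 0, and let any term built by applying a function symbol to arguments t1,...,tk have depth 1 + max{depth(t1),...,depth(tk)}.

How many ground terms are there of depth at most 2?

13

Count level by level. With function symbols h/1, g/2, the terms of depth ≤ k are the 1 constant together with each function applied to depth-≤(k−1) tuples, so N_k = 1 + N_{k-1} + N_{k-1}^2.
N_0 = 1
N_1 = 1 + 1 + 1^2 = 3
N_2 = 1 + 3 + 3^2 = 13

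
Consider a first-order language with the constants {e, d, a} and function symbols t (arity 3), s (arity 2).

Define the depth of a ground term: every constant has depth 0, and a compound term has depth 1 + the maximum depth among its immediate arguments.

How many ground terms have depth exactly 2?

60804

If N_k denotes the number of depth-≤k ground terms, the 3 constants give N_0 = 3, and each function symbol of arity r contributes N_{k-1}^r new terms at level k: N_k = 3 + N_{k-1}^3 + N_{k-1}^2.
N_0 = 3
N_1 = 3 + 3^3 + 3^2 = 39
N_2 = 3 + 39^3 + 39^2 = 60843
Terms of depth exactly 2: N_2 − N_1 = 60843 − 39 = 60804.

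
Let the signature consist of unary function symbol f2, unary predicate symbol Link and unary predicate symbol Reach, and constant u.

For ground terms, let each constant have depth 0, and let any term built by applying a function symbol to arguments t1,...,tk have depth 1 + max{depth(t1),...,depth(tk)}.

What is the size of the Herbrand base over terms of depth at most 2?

First count ground terms of depth ≤ 2.
Write N_k for the number of ground terms of depth ≤ k. A term of depth ≤ k is either a constant or a function symbol applied to arguments of depth ≤ k−1, so N_k = 1 + N_{k-1}.
N_0 = 1
N_1 = 1 + 1 = 2
N_2 = 1 + 2 = 3
So |H| = 3.
For each predicate symbol, the number of ground atoms is |H| raised to its arity; summing:
  Link: 3;  Reach: 3
Total ground atoms: 3 + 3 = 6.

6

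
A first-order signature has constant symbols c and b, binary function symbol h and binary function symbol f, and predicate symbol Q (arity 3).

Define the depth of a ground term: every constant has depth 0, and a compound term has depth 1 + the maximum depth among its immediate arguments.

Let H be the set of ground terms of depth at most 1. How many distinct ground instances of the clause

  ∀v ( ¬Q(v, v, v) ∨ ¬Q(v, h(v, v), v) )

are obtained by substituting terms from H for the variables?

10

Ground terms of depth ≤ 1:
  If N_k denotes the number of depth-≤k ground terms, the 2 constants give N_0 = 2, and each function symbol of arity r contributes N_{k-1}^r new terms at level k: N_k = 2 + N_{k-1}^2 + N_{k-1}^2.
  N_0 = 2
  N_1 = 2 + 2^2 + 2^2 = 10
So there are 10 ground terms available for substitution.
The clause has 1 distinct variable (v), which appears in the body. In the free term algebra distinct substitutions yield syntactically distinct ground instances.
Number of ground instances = 10.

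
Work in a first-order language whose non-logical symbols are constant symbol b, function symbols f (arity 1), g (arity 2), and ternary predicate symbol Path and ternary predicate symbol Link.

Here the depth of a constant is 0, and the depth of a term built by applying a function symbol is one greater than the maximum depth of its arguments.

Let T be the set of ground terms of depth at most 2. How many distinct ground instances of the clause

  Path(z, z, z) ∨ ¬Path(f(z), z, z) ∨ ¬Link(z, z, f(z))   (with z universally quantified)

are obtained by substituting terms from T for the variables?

Ground terms of depth ≤ 2:
  Count level by level. With function symbols f/1, g/2, the terms of depth ≤ k are the 1 constant together with each function applied to depth-≤(k−1) tuples, so N_k = 1 + N_{k-1} + N_{k-1}^2.
  N_0 = 1
  N_1 = 1 + 1 + 1^2 = 3
  N_2 = 1 + 3 + 3^2 = 13
So there are 13 ground terms available for substitution.
The body mentions the single quantified variable z; since ground terms form a free algebra, no two substitutions collapse to the same formula.
Number of ground instances = 13.

13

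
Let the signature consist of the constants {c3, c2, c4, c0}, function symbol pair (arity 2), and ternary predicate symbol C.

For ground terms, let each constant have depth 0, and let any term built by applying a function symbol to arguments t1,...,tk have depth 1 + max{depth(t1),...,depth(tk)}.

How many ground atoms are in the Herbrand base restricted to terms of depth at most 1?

8000

First count ground terms of depth ≤ 1.
Let N_k count ground terms of depth at most k. Each non-constant term of depth ≤ k is some function symbol applied to depth-≤(k−1) arguments, giving N_k = 4 + N_{k-1}^2.
N_0 = 4
N_1 = 4 + 4^2 = 20
So |H| = 20.
Ground atoms are formed by filling each argument slot of a predicate with a term from H, so an r-ary predicate gives |H|^r atoms:
  C: 20^3 = 8000
Total ground atoms: 8000.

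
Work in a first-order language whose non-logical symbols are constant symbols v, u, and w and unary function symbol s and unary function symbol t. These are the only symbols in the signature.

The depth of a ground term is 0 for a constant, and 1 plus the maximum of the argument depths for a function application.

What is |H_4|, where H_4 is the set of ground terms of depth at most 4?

93

Count level by level. With function symbols s/1, t/1, the terms of depth ≤ k are the 3 constants together with each function applied to depth-≤(k−1) tuples, so N_k = 3 + N_{k-1} + N_{k-1}.
N_0 = 3
N_1 = 3 + 3 + 3 = 9
N_2 = 3 + 9 + 9 = 21
N_3 = 3 + 21 + 21 = 45
N_4 = 3 + 45 + 45 = 93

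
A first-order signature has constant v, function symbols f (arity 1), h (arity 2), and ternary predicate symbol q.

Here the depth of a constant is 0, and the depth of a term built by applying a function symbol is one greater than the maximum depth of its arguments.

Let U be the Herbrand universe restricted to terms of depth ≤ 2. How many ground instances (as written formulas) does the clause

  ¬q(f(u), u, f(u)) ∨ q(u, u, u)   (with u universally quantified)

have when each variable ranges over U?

Ground terms of depth ≤ 2:
  Write N_k for the number of ground terms of depth ≤ k. A term of depth ≤ k is either a constant or a function symbol applied to arguments of depth ≤ k−1, so N_k = 1 + N_{k-1} + N_{k-1}^2.
  N_0 = 1
  N_1 = 1 + 1 + 1^2 = 3
  N_2 = 1 + 3 + 3^2 = 13
So there are 13 ground terms available for substitution.
The body mentions the single quantified variable u; since ground terms form a free algebra, no two substitutions collapse to the same formula.
Number of ground instances = 13.

13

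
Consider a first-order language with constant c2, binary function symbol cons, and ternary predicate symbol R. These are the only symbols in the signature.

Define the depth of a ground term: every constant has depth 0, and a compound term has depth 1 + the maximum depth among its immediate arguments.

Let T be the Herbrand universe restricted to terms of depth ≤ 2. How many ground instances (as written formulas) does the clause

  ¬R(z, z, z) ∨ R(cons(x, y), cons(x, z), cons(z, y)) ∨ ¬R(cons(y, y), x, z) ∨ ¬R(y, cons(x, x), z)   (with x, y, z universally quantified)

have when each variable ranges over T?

125

Ground terms of depth ≤ 2:
  Write N_k for the number of ground terms of depth ≤ k. A term of depth ≤ k is either a constant or a function symbol applied to arguments of depth ≤ k−1, so N_k = 1 + N_{k-1}^2.
  N_0 = 1
  N_1 = 1 + 1^2 = 2
  N_2 = 1 + 2^2 = 5
  Explicitly: c2, cons(c2, c2), cons(c2, cons(c2, c2)), cons(cons(c2, c2), c2), cons(cons(c2, c2), cons(c2, c2)).
So there are 5 ground terms available for substitution.
The clause has 3 distinct variables (x, y, z), each appearing in the body. In the free term algebra distinct substitutions yield syntactically distinct ground instances.
Number of ground instances = 5^3 = 125.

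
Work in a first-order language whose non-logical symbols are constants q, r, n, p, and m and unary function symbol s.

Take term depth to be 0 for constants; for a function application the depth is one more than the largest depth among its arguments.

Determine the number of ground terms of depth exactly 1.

5

Count level by level. With function symbols s/1, the terms of depth ≤ k are the 5 constants together with each function applied to depth-≤(k−1) tuples, so N_k = 5 + N_{k-1}.
N_0 = 5
N_1 = 5 + 5 = 10
Terms of depth exactly 1: N_1 − N_0 = 10 − 5 = 5.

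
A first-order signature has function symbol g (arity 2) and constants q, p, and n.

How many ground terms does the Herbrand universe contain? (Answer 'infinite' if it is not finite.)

infinite

The signature has at least one function symbol (g, arity 2) and at least one constant (q).
Iterating g gives infinitely many distinct ground terms: q, g(q, q), g(g(q, q), g(q, q)), ...
So the Herbrand universe is infinite.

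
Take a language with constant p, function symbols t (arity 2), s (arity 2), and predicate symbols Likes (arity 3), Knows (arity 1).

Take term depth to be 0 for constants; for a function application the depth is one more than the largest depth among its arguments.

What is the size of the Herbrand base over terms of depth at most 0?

First count ground terms of depth ≤ 0.
Count level by level. With function symbols t/2, s/2, the terms of depth ≤ k are the 1 constant together with each function applied to depth-≤(k−1) tuples, so N_k = 1 + N_{k-1}^2 + N_{k-1}^2.
N_0 = 1
Explicitly: p.
So |H| = 1.
A ground atom is a predicate applied to a tuple of terms from H, so the count is the sum over predicates of |H|^arity:
  Likes: 1^3 = 1;  Knows: 1
Total ground atoms: 1 + 1 = 2.

2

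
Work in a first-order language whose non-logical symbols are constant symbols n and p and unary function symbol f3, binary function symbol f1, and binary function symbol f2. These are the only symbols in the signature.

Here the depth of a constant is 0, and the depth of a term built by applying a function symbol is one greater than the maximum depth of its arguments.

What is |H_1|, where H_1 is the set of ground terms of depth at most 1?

Write N_k for the number of ground terms of depth ≤ k. A term of depth ≤ k is either a constant or a function symbol applied to arguments of depth ≤ k−1, so N_k = 2 + N_{k-1} + N_{k-1}^2 + N_{k-1}^2.
N_0 = 2
N_1 = 2 + 2 + 2^2 + 2^2 = 12
Explicitly: n, p, f3(n), f3(p), f1(n, n), f1(n, p), f1(p, n), f1(p, p), f2(n, n), f2(n, p), f2(p, n), f2(p, p).

12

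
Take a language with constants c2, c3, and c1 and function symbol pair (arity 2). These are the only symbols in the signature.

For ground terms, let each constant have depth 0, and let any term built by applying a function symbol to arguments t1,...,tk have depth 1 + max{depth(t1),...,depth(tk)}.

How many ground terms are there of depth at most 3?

Count level by level. With function symbols pair/2, the terms of depth ≤ k are the 3 constants together with each function applied to depth-≤(k−1) tuples, so N_k = 3 + N_{k-1}^2.
N_0 = 3
N_1 = 3 + 3^2 = 12
N_2 = 3 + 12^2 = 147
N_3 = 3 + 147^2 = 21612

21612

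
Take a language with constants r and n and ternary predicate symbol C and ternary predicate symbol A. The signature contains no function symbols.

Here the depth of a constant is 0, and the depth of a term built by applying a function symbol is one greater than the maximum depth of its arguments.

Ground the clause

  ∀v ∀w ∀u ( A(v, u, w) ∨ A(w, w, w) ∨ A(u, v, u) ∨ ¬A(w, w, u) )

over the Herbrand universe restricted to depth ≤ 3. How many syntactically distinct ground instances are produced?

Ground terms of depth ≤ 3:
  With no function symbols every ground term is a constant, so there are exactly 2 ground terms at every depth bound.
  N_0 = 2
  N_1 = 2
  N_2 = 2
  N_3 = 2
  Explicitly: r, n.
So there are 2 ground terms available for substitution.
The body mentions every one of the 3 quantified variables; since ground terms form a free algebra, no two substitutions collapse to the same formula.
Number of ground instances = 2^3 = 8.

8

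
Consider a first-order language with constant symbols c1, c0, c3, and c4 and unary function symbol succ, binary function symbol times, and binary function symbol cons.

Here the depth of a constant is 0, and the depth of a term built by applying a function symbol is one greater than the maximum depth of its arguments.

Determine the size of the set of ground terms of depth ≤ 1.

Count level by level. With function symbols succ/1, times/2, cons/2, the terms of depth ≤ k are the 4 constants together with each function applied to depth-≤(k−1) tuples, so N_k = 4 + N_{k-1} + N_{k-1}^2 + N_{k-1}^2.
N_0 = 4
N_1 = 4 + 4 + 4^2 + 4^2 = 40

40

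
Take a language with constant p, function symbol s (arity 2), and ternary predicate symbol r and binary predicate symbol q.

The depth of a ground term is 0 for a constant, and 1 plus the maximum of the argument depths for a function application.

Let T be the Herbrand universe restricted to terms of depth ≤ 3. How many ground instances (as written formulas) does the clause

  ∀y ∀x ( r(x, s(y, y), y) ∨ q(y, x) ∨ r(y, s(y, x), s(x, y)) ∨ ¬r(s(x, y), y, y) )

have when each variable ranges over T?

676

Ground terms of depth ≤ 3:
  Write N_k for the number of ground terms of depth ≤ k. A term of depth ≤ k is either a constant or a function symbol applied to arguments of depth ≤ k−1, so N_k = 1 + N_{k-1}^2.
  N_0 = 1
  N_1 = 1 + 1^2 = 2
  N_2 = 1 + 2^2 = 5
  N_3 = 1 + 5^2 = 26
So there are 26 ground terms available for substitution.
The clause has 2 distinct variables (y, x), each appearing in the body. In the free term algebra distinct substitutions yield syntactically distinct ground instances.
Number of ground instances = 26^2 = 676.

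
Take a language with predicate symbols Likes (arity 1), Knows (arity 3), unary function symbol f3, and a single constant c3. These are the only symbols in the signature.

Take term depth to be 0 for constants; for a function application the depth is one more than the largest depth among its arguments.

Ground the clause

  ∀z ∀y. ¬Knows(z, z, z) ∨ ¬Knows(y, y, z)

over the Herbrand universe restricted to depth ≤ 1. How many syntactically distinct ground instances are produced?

4

Ground terms of depth ≤ 1:
  Write N_k for the number of ground terms of depth ≤ k. A term of depth ≤ k is either a constant or a function symbol applied to arguments of depth ≤ k−1, so N_k = 1 + N_{k-1}.
  N_0 = 1
  N_1 = 1 + 1 = 2
So there are 2 ground terms available for substitution.
Each of z, y ranges independently over the available ground terms, and distinct assignments produce distinct instances.
Number of ground instances = 2^2 = 4.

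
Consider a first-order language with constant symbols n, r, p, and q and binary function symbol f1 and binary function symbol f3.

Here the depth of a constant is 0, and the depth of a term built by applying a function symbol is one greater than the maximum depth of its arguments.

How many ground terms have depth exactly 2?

2560

Let N_k = |{terms of depth ≤ k}|. Then N_0 = 4 and N_k = 4 + N_{k-1}^2 + N_{k-1}^2 for k ≥ 1 (one summand per function symbol, arity giving the exponent).
N_0 = 4
N_1 = 4 + 4^2 + 4^2 = 36
N_2 = 4 + 36^2 + 36^2 = 2596
Terms of depth exactly 2: N_2 − N_1 = 2596 − 36 = 2560.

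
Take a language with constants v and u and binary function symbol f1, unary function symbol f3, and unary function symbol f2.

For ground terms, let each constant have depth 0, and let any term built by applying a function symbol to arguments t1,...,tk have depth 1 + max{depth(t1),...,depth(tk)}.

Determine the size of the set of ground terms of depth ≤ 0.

2

Let N_k count ground terms of depth at most k. Each non-constant term of depth ≤ k is some function symbol applied to depth-≤(k−1) arguments, giving N_k = 2 + N_{k-1}^2 + N_{k-1} + N_{k-1}.
N_0 = 2
Explicitly: v, u.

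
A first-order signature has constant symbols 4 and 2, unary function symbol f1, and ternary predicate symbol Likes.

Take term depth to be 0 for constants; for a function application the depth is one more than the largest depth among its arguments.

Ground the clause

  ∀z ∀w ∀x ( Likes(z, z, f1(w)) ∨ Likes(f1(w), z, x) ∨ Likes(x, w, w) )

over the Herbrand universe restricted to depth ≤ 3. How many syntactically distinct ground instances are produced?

512

Ground terms of depth ≤ 3:
  Write N_k for the number of ground terms of depth ≤ k. A term of depth ≤ k is either a constant or a function symbol applied to arguments of depth ≤ k−1, so N_k = 2 + N_{k-1}.
  N_0 = 2
  N_1 = 2 + 2 = 4
  N_2 = 2 + 4 = 6
  N_3 = 2 + 6 = 8
  Explicitly: 4, 2, f1(4), f1(2), f1(f1(4)), f1(f1(2)), f1(f1(f1(4))), f1(f1(f1(2))).
So there are 8 ground terms available for substitution.
There are 3 variables to instantiate (z, w, x), each occurring in at least one literal, so different choices give different ground instances.
Number of ground instances = 8^3 = 512.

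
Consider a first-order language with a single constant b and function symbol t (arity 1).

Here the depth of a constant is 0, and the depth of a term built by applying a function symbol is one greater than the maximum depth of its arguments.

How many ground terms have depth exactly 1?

Write N_k for the number of ground terms of depth ≤ k. A term of depth ≤ k is either a constant or a function symbol applied to arguments of depth ≤ k−1, so N_k = 1 + N_{k-1}.
N_0 = 1
N_1 = 1 + 1 = 2
Terms of depth exactly 1: N_1 − N_0 = 2 − 1 = 1.

1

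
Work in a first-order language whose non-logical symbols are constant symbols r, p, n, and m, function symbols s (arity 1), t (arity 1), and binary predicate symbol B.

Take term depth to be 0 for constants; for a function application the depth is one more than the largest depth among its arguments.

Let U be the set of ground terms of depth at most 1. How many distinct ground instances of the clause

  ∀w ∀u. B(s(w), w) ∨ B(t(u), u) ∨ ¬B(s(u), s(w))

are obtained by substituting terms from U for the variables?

144

Ground terms of depth ≤ 1:
  Write N_k for the number of ground terms of depth ≤ k. A term of depth ≤ k is either a constant or a function symbol applied to arguments of depth ≤ k−1, so N_k = 4 + N_{k-1} + N_{k-1}.
  N_0 = 4
  N_1 = 4 + 4 + 4 = 12
So there are 12 ground terms available for substitution.
The clause has 2 distinct variables (w, u), each appearing in the body. In the free term algebra distinct substitutions yield syntactically distinct ground instances.
Number of ground instances = 12^2 = 144.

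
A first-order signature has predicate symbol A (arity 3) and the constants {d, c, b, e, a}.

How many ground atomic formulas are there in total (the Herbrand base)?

With no function symbols, the Herbrand universe is just the 5 constants.
Ground atoms per predicate: A: 5^3 = 125.
Herbrand base size = 125 = 125.

125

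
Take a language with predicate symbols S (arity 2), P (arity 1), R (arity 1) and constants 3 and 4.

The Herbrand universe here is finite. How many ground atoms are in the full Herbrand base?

8

With no function symbols, the Herbrand universe is just the 2 constants.
Ground atoms per predicate: S: 2^2 = 4, P: 2, R: 2.
Herbrand base size = 4 + 2 + 2 = 8.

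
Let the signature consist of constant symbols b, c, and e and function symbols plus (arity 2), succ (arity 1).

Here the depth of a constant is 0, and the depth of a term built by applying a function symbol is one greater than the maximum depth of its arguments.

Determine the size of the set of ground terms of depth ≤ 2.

243

Let N_k = |{terms of depth ≤ k}|. Then N_0 = 3 and N_k = 3 + N_{k-1}^2 + N_{k-1} for k ≥ 1 (one summand per function symbol, arity giving the exponent).
N_0 = 3
N_1 = 3 + 3^2 + 3 = 15
N_2 = 3 + 15^2 + 15 = 243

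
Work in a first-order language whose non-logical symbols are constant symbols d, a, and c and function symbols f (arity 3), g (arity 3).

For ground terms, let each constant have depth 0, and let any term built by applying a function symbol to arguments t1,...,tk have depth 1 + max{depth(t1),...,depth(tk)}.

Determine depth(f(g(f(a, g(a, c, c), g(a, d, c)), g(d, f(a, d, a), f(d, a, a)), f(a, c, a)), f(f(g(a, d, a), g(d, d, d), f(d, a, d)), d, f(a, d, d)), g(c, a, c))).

depth(g(a, c, c)) = 1 + max(0, 0, 0) = 1
depth(g(a, d, c)) = 1 + max(0, 0, 0) = 1
depth(f(a, g(a, c, c), g(a, d, c))) = 1 + max(0, 1, 1) = 2
depth(f(a, d, a)) = 1 + max(0, 0, 0) = 1
depth(f(d, a, a)) = 1 + max(0, 0, 0) = 1
depth(g(d, f(a, d, a), f(d, a, a))) = 1 + max(0, 1, 1) = 2
depth(f(a, c, a)) = 1 + max(0, 0, 0) = 1
depth(g(f(a, g(a, c, c), g(a, d, c)), g(d, f(a, d, a), f(d, a, a)), f(a, c, a))) = 1 + max(2, 2, 1) = 3
depth(g(a, d, a)) = 1 + max(0, 0, 0) = 1
depth(g(d, d, d)) = 1 + max(0, 0, 0) = 1
depth(f(d, a, d)) = 1 + max(0, 0, 0) = 1
depth(f(g(a, d, a), g(d, d, d), f(d, a, d))) = 1 + max(1, 1, 1) = 2
depth(f(a, d, d)) = 1 + max(0, 0, 0) = 1
depth(f(f(g(a, d, a), g(d, d, d), f(d, a, d)), d, f(a, d, d))) = 1 + max(2, 0, 1) = 3
depth(g(c, a, c)) = 1 + max(0, 0, 0) = 1
depth(f(g(f(a, g(a, c, c), g(a, d, c)), g(d, f(a, d, a), f(d, a, a)), f(a, c, a)), f(f(g(a, d, a), g(d, d, d), f(d, a, d)), d, f(a, d, d)), g(c, a, c))) = 1 + max(3, 3, 1) = 4

4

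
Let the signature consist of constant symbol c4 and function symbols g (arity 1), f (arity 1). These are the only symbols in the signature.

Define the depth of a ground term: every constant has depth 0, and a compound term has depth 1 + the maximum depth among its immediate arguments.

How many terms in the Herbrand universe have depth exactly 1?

Let N_k count ground terms of depth at most k. Each non-constant term of depth ≤ k is some function symbol applied to depth-≤(k−1) arguments, giving N_k = 1 + N_{k-1} + N_{k-1}.
N_0 = 1
N_1 = 1 + 1 + 1 = 3
Terms of depth exactly 1: N_1 − N_0 = 3 − 1 = 2.

2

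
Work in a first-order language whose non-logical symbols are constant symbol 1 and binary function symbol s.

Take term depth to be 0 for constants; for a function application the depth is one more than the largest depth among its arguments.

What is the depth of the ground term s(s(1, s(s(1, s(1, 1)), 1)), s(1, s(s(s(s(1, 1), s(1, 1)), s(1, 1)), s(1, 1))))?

depth(s(1, 1)) = 1 + max(0, 0) = 1
depth(s(1, s(1, 1))) = 1 + max(0, 1) = 2
depth(s(s(1, s(1, 1)), 1)) = 1 + max(2, 0) = 3
depth(s(1, s(s(1, s(1, 1)), 1))) = 1 + max(0, 3) = 4
depth(s(s(1, 1), s(1, 1))) = 1 + max(1, 1) = 2
depth(s(s(s(1, 1), s(1, 1)), s(1, 1))) = 1 + max(2, 1) = 3
depth(s(s(s(s(1, 1), s(1, 1)), s(1, 1)), s(1, 1))) = 1 + max(3, 1) = 4
depth(s(1, s(s(s(s(1, 1), s(1, 1)), s(1, 1)), s(1, 1)))) = 1 + max(0, 4) = 5
depth(s(s(1, s(s(1, s(1, 1)), 1)), s(1, s(s(s(s(1, 1), s(1, 1)), s(1, 1)), s(1, 1))))) = 1 + max(4, 5) = 6

6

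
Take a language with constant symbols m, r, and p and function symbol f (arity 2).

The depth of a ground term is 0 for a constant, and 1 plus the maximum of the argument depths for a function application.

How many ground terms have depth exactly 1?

Let N_k = |{terms of depth ≤ k}|. Then N_0 = 3 and N_k = 3 + N_{k-1}^2 for k ≥ 1 (one summand per function symbol, arity giving the exponent).
N_0 = 3
N_1 = 3 + 3^2 = 12
Terms of depth exactly 1: N_1 − N_0 = 12 − 3 = 9.

9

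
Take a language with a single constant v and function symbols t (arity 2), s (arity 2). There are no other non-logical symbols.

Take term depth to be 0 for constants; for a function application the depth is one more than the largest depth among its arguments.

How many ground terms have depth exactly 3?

Let N_k count ground terms of depth at most k. Each non-constant term of depth ≤ k is some function symbol applied to depth-≤(k−1) arguments, giving N_k = 1 + N_{k-1}^2 + N_{k-1}^2.
N_0 = 1
N_1 = 1 + 1^2 + 1^2 = 3
N_2 = 1 + 3^2 + 3^2 = 19
N_3 = 1 + 19^2 + 19^2 = 723
Terms of depth exactly 3: N_3 − N_2 = 723 − 19 = 704.

704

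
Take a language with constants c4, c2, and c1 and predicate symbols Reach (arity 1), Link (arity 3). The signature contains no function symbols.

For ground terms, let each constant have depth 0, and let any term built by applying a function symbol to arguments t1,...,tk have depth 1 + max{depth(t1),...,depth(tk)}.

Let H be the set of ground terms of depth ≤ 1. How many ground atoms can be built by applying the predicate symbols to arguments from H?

30

First count ground terms of depth ≤ 1.
With no function symbols every ground term is a constant, so there are exactly 3 ground terms at every depth bound.
N_0 = 3
N_1 = 3
Explicitly: c4, c2, c1.
So |H| = 3.
Each predicate of arity r yields |H|^r ground atoms (one per choice of an r-tuple from H):
  Reach: 3;  Link: 3^3 = 27
Total ground atoms: 3 + 27 = 30.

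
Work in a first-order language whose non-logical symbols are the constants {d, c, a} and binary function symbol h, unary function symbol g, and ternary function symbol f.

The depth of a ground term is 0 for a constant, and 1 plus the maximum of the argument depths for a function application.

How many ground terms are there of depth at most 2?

Let N_k = |{terms of depth ≤ k}|. Then N_0 = 3 and N_k = 3 + N_{k-1}^2 + N_{k-1} + N_{k-1}^3 for k ≥ 1 (one summand per function symbol, arity giving the exponent).
N_0 = 3
N_1 = 3 + 3^2 + 3 + 3^3 = 42
N_2 = 3 + 42^2 + 42 + 42^3 = 75897

75897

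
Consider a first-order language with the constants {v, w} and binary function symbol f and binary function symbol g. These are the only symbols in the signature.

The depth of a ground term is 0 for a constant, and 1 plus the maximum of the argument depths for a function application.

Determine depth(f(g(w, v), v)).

2

depth(g(w, v)) = 1 + max(0, 0) = 1
depth(f(g(w, v), v)) = 1 + max(1, 0) = 2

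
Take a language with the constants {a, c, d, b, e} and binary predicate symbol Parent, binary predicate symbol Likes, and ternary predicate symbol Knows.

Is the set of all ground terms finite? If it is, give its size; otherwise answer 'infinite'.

There are no function symbols, so every ground term is one of the 5 constants.
The Herbrand universe is {a, c, d, b, e}, which is finite with 5 elements.

5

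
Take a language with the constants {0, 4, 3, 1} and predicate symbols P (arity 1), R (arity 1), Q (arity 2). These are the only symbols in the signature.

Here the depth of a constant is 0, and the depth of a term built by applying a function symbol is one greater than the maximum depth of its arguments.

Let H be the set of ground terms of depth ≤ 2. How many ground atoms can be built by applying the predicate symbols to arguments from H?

First count ground terms of depth ≤ 2.
With no function symbols every ground term is a constant, so there are exactly 4 ground terms at every depth bound.
N_0 = 4
N_1 = 4
N_2 = 4
Explicitly: 0, 4, 3, 1.
So |H| = 4.
For each predicate symbol, the number of ground atoms is |H| raised to its arity; summing:
  P: 4;  R: 4;  Q: 4^2 = 16
Total ground atoms: 4 + 4 + 16 = 24.

24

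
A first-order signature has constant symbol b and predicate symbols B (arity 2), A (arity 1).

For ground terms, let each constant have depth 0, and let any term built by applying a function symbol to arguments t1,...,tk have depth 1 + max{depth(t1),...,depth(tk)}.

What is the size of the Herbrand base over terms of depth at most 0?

First count ground terms of depth ≤ 0.
With no function symbols every ground term is a constant, so there is exactly 1 ground term at every depth bound.
N_0 = 1
So |H| = 1.
Each predicate of arity r yields |H|^r ground atoms (one per choice of an r-tuple from H):
  B: 1^2 = 1;  A: 1
Total ground atoms: 1 + 1 = 2.

2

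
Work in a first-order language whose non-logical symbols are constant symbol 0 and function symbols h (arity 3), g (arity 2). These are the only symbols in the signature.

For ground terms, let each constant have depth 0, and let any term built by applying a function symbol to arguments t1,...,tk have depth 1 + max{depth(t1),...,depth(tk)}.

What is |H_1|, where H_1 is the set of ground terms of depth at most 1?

3

Let N_k count ground terms of depth at most k. Each non-constant term of depth ≤ k is some function symbol applied to depth-≤(k−1) arguments, giving N_k = 1 + N_{k-1}^3 + N_{k-1}^2.
N_0 = 1
N_1 = 1 + 1^3 + 1^2 = 3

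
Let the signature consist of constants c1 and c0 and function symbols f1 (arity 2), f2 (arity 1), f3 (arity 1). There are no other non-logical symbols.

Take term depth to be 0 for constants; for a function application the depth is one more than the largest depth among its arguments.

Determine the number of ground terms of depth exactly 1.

Let N_k = |{terms of depth ≤ k}|. Then N_0 = 2 and N_k = 2 + N_{k-1}^2 + N_{k-1} + N_{k-1} for k ≥ 1 (one summand per function symbol, arity giving the exponent).
N_0 = 2
N_1 = 2 + 2^2 + 2 + 2 = 10
Terms of depth exactly 1: N_1 − N_0 = 10 − 2 = 8.

8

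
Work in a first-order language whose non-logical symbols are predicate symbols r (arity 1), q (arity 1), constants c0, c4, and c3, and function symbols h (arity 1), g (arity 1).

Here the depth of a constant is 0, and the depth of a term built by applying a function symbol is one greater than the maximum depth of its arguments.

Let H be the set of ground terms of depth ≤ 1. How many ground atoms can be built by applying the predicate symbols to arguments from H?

18

First count ground terms of depth ≤ 1.
Let N_k count ground terms of depth at most k. Each non-constant term of depth ≤ k is some function symbol applied to depth-≤(k−1) arguments, giving N_k = 3 + N_{k-1} + N_{k-1}.
N_0 = 3
N_1 = 3 + 3 + 3 = 9
Explicitly: c0, c4, c3, h(c0), h(c4), h(c3), g(c0), g(c4), g(c3).
So |H| = 9.
Each predicate of arity r yields |H|^r ground atoms (one per choice of an r-tuple from H):
  r: 9;  q: 9
Total ground atoms: 9 + 9 = 18.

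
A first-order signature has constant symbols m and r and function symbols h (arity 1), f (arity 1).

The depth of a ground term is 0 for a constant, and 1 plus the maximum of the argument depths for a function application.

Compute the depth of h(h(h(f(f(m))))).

depth(f(m)) = 1 + depth(m) = 1 + 0 = 1
depth(f(f(m))) = 1 + depth(f(m)) = 1 + 1 = 2
depth(h(f(f(m)))) = 1 + depth(f(f(m))) = 1 + 2 = 3
depth(h(h(f(f(m))))) = 1 + depth(h(f(f(m)))) = 1 + 3 = 4
depth(h(h(h(f(f(m)))))) = 1 + depth(h(h(f(f(m))))) = 1 + 4 = 5

5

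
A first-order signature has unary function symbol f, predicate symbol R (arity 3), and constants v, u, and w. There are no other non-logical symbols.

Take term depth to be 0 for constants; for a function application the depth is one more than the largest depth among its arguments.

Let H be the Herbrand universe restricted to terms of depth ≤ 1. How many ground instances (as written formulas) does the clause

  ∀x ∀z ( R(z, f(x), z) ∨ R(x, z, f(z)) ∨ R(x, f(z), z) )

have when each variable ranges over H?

36

Ground terms of depth ≤ 1:
  Count level by level. With function symbols f/1, the terms of depth ≤ k are the 3 constants together with each function applied to depth-≤(k−1) tuples, so N_k = 3 + N_{k-1}.
  N_0 = 3
  N_1 = 3 + 3 = 6
So there are 6 ground terms available for substitution.
There are 2 variables to instantiate (x, z), each occurring in at least one literal, so different choices give different ground instances.
Number of ground instances = 6^2 = 36.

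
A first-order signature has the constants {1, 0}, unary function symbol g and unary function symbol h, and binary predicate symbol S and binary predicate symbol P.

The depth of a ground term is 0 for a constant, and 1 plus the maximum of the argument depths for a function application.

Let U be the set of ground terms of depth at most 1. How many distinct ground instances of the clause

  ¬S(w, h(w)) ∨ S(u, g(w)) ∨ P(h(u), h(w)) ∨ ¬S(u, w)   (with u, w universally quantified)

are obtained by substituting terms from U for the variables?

Ground terms of depth ≤ 1:
  Count level by level. With function symbols g/1, h/1, the terms of depth ≤ k are the 2 constants together with each function applied to depth-≤(k−1) tuples, so N_k = 2 + N_{k-1} + N_{k-1}.
  N_0 = 2
  N_1 = 2 + 2 + 2 = 6
  Explicitly: 1, 0, g(1), g(0), h(1), h(0).
So there are 6 ground terms available for substitution.
There are 2 variables to instantiate (u, w), each occurring in at least one literal, so different choices give different ground instances.
Number of ground instances = 6^2 = 36.

36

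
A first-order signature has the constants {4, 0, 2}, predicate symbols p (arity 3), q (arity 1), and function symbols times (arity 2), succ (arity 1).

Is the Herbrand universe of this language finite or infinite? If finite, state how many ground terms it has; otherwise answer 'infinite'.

The signature has at least one function symbol (times, arity 2) and at least one constant (4).
Iterating times gives infinitely many distinct ground terms: 4, times(4, 4), times(times(4, 4), times(4, 4)), ...
So the Herbrand universe is infinite.

infinite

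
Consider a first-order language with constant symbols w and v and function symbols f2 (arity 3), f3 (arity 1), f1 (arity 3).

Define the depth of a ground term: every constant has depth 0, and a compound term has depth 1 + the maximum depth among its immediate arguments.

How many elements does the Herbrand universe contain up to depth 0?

Count level by level. With function symbols f2/3, f3/1, f1/3, the terms of depth ≤ k are the 2 constants together with each function applied to depth-≤(k−1) tuples, so N_k = 2 + N_{k-1}^3 + N_{k-1} + N_{k-1}^3.
N_0 = 2
Explicitly: w, v.

2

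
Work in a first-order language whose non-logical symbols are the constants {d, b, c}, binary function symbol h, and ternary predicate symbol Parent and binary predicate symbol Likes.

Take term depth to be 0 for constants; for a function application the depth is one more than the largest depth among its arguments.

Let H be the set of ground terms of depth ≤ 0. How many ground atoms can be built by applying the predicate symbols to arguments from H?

36

First count ground terms of depth ≤ 0.
Let N_k = |{terms of depth ≤ k}|. Then N_0 = 3 and N_k = 3 + N_{k-1}^2 for k ≥ 1 (one summand per function symbol, arity giving the exponent).
N_0 = 3
So |H| = 3.
Each predicate of arity r yields |H|^r ground atoms (one per choice of an r-tuple from H):
  Parent: 3^3 = 27;  Likes: 3^2 = 9
Total ground atoms: 27 + 9 = 36.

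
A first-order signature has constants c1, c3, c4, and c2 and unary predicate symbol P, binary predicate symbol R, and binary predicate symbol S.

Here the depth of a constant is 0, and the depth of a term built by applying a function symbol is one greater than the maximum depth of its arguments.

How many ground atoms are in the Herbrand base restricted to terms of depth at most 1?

First count ground terms of depth ≤ 1.
With no function symbols every ground term is a constant, so there are exactly 4 ground terms at every depth bound.
N_0 = 4
N_1 = 4
So |H| = 4.
For each predicate symbol, the number of ground atoms is |H| raised to its arity; summing:
  P: 4;  R: 4^2 = 16;  S: 4^2 = 16
Total ground atoms: 4 + 16 + 16 = 36.

36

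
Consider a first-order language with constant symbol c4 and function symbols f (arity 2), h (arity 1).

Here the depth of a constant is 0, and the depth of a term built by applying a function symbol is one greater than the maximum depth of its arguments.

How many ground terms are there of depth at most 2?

Let N_k = |{terms of depth ≤ k}|. Then N_0 = 1 and N_k = 1 + N_{k-1}^2 + N_{k-1} for k ≥ 1 (one summand per function symbol, arity giving the exponent).
N_0 = 1
N_1 = 1 + 1^2 + 1 = 3
N_2 = 1 + 3^2 + 3 = 13

13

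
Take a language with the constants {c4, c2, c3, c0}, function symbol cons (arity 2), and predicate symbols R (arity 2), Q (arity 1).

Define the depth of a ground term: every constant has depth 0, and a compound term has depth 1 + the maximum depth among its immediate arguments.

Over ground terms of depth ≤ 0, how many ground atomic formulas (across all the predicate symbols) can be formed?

20

First count ground terms of depth ≤ 0.
Write N_k for the number of ground terms of depth ≤ k. A term of depth ≤ k is either a constant or a function symbol applied to arguments of depth ≤ k−1, so N_k = 4 + N_{k-1}^2.
N_0 = 4
Explicitly: c4, c2, c3, c0.
So |H| = 4.
For each predicate symbol, the number of ground atoms is |H| raised to its arity; summing:
  R: 4^2 = 16;  Q: 4
Total ground atoms: 16 + 4 = 20.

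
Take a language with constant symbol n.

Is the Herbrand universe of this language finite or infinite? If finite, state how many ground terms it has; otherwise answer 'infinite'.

1

There are no function symbols, so the only ground term is the single constant.
The Herbrand universe is {n}, finite with 1 element.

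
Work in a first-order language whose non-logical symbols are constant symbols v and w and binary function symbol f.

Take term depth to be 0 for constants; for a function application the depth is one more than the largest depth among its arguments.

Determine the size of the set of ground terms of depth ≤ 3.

1446

Let N_k = |{terms of depth ≤ k}|. Then N_0 = 2 and N_k = 2 + N_{k-1}^2 for k ≥ 1 (one summand per function symbol, arity giving the exponent).
N_0 = 2
N_1 = 2 + 2^2 = 6
N_2 = 2 + 6^2 = 38
N_3 = 2 + 38^2 = 1446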